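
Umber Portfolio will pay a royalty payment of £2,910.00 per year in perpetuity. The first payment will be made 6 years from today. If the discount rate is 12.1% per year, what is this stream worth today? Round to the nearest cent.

Value at end of year 5: C / r = £2,910.00 / 0.121 = £24,049.5868
Discount to today: PV = £24,049.5868 / (1 + 0.121)^5 = £24,049.5868 / 1.770223 = £13,585.62

£13585.62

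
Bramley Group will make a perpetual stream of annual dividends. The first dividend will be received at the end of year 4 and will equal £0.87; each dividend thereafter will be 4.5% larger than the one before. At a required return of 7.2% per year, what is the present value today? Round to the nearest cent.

Value at end of year 3: C₁ / (r − g) = £0.87 / (0.072 − 0.045) = £32.2222
Discount to today: PV = £32.2222 / (1 + 0.072)^3 = £32.2222 / 1.231925 = £26.16

£26.16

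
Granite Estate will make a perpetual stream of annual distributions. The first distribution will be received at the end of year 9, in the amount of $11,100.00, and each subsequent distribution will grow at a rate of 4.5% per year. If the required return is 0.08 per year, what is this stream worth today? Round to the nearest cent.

$171342.42

Value at end of year 8: C₁ / (r − g) = $11,100.00 / (0.08 − 0.045) = $317,142.8571
Discount to today: PV = $317,142.8571 / (1 + 0.08)^8 = $317,142.8571 / 1.850930 = $171,342.42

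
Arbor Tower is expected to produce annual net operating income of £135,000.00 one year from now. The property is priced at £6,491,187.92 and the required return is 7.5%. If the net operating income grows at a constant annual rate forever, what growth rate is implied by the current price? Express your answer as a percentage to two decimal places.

5.42%

P = D₁/(r−g) ⇒ g = r − D₁/P = 0.075 − £135,000.00/£6,491,187.92 = 0.054203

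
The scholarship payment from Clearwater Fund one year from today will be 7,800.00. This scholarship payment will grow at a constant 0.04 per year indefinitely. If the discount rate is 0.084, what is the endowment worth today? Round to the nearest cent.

177272.73

Growing perpetuity: P = D₁ / (r − g) = 7,800.0000 / (0.084 − 0.04) = 177,272.73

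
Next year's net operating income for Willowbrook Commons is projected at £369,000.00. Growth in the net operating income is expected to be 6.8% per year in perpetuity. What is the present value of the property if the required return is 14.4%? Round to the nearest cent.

£4855263.16

Growing perpetuity: P = D₁ / (r − g) = £369,000.0000 / (0.144 − 0.068) = £4,855,263.16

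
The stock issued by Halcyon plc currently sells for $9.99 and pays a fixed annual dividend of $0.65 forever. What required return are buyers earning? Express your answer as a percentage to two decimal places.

P = C/r ⇒ r = C/P = $0.65/$9.99 = 0.065065

6.51%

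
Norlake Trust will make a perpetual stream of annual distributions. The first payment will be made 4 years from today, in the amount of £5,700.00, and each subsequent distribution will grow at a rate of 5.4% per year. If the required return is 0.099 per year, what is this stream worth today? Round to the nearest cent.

£95426.56

Value at end of year 3: C₁ / (r − g) = £5,700.00 / (0.099 − 0.054) = £126,666.6667
Discount to today: PV = £126,666.6667 / (1 + 0.099)^3 = £126,666.6667 / 1.327373 = £95,426.56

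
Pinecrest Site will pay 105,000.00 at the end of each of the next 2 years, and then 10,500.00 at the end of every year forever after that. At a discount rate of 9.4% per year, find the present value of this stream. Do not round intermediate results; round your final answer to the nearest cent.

277040.57

PV of 2-year annuity: 105,000.00 × [1 − (1+0.094)^−2] / 0.094 = 183709.38040
Perpetuity value at year 2: 10,500.00 / 0.094 = 111702.12766
PV of perpetuity: 111702.12766 / (1+0.094)^2 = 93331.18962
Total PV = 183709.38040 + 93331.18962 = 277040.57002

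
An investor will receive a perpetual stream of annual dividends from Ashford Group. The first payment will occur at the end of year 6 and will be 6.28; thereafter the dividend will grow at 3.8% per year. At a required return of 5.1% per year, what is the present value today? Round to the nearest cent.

376.71

Value at end of year 5: C₁ / (r − g) = 6.28 / (0.051 − 0.038) = 483.0769
Discount to today: PV = 483.0769 / (1 + 0.051)^5 = 483.0769 / 1.282371 = 376.71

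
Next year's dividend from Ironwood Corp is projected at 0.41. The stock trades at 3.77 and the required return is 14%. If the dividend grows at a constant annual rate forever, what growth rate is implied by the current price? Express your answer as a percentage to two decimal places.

P = D₁/(r−g) ⇒ g = r − D₁/P = 0.14 − 0.41/3.77 = 0.031247

3.12%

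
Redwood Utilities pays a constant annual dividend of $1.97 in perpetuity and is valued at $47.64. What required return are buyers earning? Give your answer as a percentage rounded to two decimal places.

4.14%

P = C/r ⇒ r = C/P = $1.97/$47.64 = 0.041352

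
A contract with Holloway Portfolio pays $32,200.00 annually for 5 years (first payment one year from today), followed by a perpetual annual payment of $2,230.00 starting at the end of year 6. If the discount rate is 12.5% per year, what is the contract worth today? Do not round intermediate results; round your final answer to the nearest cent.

$124550.23

PV of 5-year annuity: $32,200.00 × [1 − (1+0.125)^−5] / 0.125 = 114650.30060
Perpetuity value at year 5: $2,230.00 / 0.125 = 17840.00000
PV of perpetuity: 17840.00000 / (1+0.125)^5 = 9899.93260
Total PV = 114650.30060 + 9899.93260 = 124550.23320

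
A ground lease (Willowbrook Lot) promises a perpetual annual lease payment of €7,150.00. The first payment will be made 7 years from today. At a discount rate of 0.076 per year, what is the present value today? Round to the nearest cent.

€60620.40

Value at end of year 6: C / r = €7,150.00 / 0.076 = €94,078.9474
Discount to today: PV = €94,078.9474 / (1 + 0.076)^6 = €94,078.9474 / 1.551935 = €60,620.40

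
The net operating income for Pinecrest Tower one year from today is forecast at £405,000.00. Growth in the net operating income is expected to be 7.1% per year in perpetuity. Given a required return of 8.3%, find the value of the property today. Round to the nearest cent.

£33750000.00

Growing perpetuity: P = D₁ / (r − g) = £405,000.0000 / (0.083 − 0.071) = £33,750,000.00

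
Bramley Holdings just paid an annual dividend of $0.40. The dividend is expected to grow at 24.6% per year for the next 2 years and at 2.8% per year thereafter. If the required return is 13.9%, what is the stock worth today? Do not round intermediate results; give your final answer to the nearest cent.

$5.35

D_1 = 0.49840
D_2 = 0.62101
Terminal value at year 2: TV = D_2×(1+g_2)/(r−g_2) = 0.63839/0.111 = 5.75130
P_0 = D_1/(1+r)^1 + D_2/(1+r)^2 + TV/(1+r)^2
    = 0.43758 + 0.47868 + 4.43321 = 5.34948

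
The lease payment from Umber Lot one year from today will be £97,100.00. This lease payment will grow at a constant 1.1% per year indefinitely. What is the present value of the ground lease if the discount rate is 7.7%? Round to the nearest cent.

Growing perpetuity: P = D₁ / (r − g) = £97,100.0000 / (0.077 − 0.011) = £1,471,212.12

£1471212.12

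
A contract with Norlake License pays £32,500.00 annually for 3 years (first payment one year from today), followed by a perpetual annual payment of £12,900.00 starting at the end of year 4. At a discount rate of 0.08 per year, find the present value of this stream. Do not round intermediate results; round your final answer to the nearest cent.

£211761.10

PV of 3-year annuity: £32,500.00 × [1 − (1+0.08)^−3] / 0.08 = 83755.65209
Perpetuity value at year 3: £12,900.00 / 0.08 = 161250.00000
PV of perpetuity: 161250.00000 / (1+0.08)^3 = 128005.44886
Total PV = 83755.65209 + 128005.44886 = 211761.10095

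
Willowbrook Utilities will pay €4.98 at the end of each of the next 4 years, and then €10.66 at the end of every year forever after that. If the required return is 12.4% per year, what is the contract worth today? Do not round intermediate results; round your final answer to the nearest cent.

€68.86

PV of 4-year annuity: €4.98 × [1 − (1+0.124)^−4] / 0.124 = 14.99945
Perpetuity value at year 4: €10.66 / 0.124 = 85.96774
PV of perpetuity: 85.96774 / (1+0.124)^4 = 53.86049
Total PV = 14.99945 + 53.86049 = 68.85994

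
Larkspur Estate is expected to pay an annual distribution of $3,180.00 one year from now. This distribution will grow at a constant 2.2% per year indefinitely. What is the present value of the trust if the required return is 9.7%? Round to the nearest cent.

Growing perpetuity: P = D₁ / (r − g) = $3,180.0000 / (0.097 − 0.022) = $42,400.00

$42400.00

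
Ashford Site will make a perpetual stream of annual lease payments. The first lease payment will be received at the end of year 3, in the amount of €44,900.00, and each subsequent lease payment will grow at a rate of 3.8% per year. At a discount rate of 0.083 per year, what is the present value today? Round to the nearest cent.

€850700.94

Value at end of year 2: C₁ / (r − g) = €44,900.00 / (0.083 − 0.038) = €997,777.7778
Discount to today: PV = €997,777.7778 / (1 + 0.083)^2 = €997,777.7778 / 1.172889 = €850,700.94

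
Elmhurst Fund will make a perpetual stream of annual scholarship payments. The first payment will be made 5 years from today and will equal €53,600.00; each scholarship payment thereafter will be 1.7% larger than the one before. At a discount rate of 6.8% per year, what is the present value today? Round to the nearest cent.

€807810.70

Value at end of year 4: C₁ / (r − g) = €53,600.00 / (0.068 − 0.017) = €1,050,980.3922
Discount to today: PV = €1,050,980.3922 / (1 + 0.068)^4 = €1,050,980.3922 / 1.301023 = €807,810.70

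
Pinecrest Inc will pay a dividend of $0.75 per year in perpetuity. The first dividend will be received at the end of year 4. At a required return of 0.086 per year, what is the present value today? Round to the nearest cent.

Value at end of year 3: C / r = $0.75 / 0.086 = $8.7209
Discount to today: PV = $8.7209 / (1 + 0.086)^3 = $8.7209 / 1.280824 = $6.81

$6.81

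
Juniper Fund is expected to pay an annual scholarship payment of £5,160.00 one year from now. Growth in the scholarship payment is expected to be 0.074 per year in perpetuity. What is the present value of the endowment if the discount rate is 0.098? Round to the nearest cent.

£215000.00

Growing perpetuity: P = D₁ / (r − g) = £5,160.0000 / (0.098 − 0.074) = £215,000.00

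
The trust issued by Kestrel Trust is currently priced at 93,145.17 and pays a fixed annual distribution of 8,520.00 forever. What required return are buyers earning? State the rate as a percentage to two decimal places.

P = C/r ⇒ r = C/P = 8,520.00/93,145.17 = 0.091470

9.15%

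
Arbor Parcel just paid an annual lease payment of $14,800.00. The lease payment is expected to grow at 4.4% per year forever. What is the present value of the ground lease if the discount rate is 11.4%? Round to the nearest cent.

D₁ = D₀ × (1 + g) = $14,800.00 × 1.044 = $15,451.2000
Growing perpetuity: P = D₁ / (r − g) = $15,451.2000 / (0.114 − 0.044) = $220,731.43

$220731.43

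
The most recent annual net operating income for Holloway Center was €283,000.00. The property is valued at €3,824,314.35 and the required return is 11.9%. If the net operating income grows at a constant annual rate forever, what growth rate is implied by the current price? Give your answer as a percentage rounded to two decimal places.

4.19%

P = D₀(1+g)/(r−g) ⇒ P(r−g) = D₀(1+g) ⇒ g(P+D₀) = P·r − D₀
g = (P·r − D₀)/(P + D₀) = (€3,824,314.35×0.119 − €283,000.00) / (€3,824,314.35 + €283,000.00) = 0.041899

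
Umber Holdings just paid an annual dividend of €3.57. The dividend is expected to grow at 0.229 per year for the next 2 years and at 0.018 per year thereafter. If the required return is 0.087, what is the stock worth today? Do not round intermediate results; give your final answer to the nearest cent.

D_1 = 4.38753
D_2 = 5.39227
Terminal value at year 2: TV = D_2×(1+g_2)/(r−g_2) = 5.48934/0.069 = 79.55558
P_0 = D_1/(1+r)^1 + D_2/(1+r)^2 + TV/(1+r)^2
    = 4.03637 + 4.56366 + 67.33046 = 75.93048

€75.93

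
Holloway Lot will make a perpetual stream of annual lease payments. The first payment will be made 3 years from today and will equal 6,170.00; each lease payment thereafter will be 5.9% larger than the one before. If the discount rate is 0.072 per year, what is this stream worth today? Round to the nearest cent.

413002.08

Value at end of year 2: C₁ / (r − g) = 6,170.00 / (0.072 − 0.059) = 474,615.3846
Discount to today: PV = 474,615.3846 / (1 + 0.072)^2 = 474,615.3846 / 1.149184 = 413,002.08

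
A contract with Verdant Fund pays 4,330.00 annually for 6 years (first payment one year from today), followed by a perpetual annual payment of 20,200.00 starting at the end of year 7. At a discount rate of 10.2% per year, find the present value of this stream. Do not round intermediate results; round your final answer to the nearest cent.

PV of 6-year annuity: 4,330.00 × [1 − (1+0.102)^−6] / 0.102 = 18748.26196
Perpetuity value at year 6: 20,200.00 / 0.102 = 198039.21569
PV of perpetuity: 198039.21569 / (1+0.102)^6 = 110576.19222
Total PV = 18748.26196 + 110576.19222 = 129324.45418

129324.45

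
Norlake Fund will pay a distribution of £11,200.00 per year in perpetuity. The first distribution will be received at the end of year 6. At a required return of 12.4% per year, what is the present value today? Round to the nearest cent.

Value at end of year 5: C / r = £11,200.00 / 0.124 = £90,322.5806
Discount to today: PV = £90,322.5806 / (1 + 0.124)^5 = £90,322.5806 / 1.794038 = £50,345.98

£50345.98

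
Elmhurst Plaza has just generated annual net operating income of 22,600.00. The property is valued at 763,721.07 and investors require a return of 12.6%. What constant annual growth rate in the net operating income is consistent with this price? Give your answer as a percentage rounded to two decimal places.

9.36%

P = D₀(1+g)/(r−g) ⇒ P(r−g) = D₀(1+g) ⇒ g(P+D₀) = P·r − D₀
g = (P·r − D₀)/(P + D₀) = (763,721.07×0.126 − 22,600.00) / (763,721.07 + 22,600.00) = 0.093637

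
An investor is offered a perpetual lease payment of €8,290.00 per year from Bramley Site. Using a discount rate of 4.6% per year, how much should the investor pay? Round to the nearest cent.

€180217.39

Level perpetuity: PV = C / r = €8,290.00 / 0.046 = €180,217.39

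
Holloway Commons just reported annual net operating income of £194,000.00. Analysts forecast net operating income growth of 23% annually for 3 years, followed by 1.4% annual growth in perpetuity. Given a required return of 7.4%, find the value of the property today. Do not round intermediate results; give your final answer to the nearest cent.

D_1 = 238620.00000
D_2 = 293502.60000
D_3 = 361008.19800
Terminal value at year 3: TV = D_3×(1+g_2)/(r−g_2) = 366062.31277/0.06 = 6101038.54620
P_0 = D_1/(1+r)^1 + D_2/(1+r)^2 + D_3/(1+r)^3 + TV/(1+r)^3
    = 222178.77095 + 254450.54774 + 291409.84517 + 4924826.38341 = 5692865.54727

£5692865.55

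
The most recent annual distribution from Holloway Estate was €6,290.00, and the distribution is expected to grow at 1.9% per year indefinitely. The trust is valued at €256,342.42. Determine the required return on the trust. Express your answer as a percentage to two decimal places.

D₁ = €6,290.00 × 1.019 = €6,409.5100
P = D₁/(r − g) ⇒ r = D₁/P + g = €6,409.5100/€256,342.42 + 0.019 = 0.025004 + 0.019 = 0.044004

4.40%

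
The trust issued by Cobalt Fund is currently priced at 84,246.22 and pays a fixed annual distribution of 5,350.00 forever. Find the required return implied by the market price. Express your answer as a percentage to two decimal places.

P = C/r ⇒ r = C/P = 5,350.00/84,246.22 = 0.063504

6.35%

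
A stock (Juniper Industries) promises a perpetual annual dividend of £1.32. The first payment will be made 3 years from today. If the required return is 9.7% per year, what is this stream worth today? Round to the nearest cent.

£11.31

Value at end of year 2: C / r = £1.32 / 0.097 = £13.6082
Discount to today: PV = £13.6082 / (1 + 0.097)^2 = £13.6082 / 1.203409 = £11.31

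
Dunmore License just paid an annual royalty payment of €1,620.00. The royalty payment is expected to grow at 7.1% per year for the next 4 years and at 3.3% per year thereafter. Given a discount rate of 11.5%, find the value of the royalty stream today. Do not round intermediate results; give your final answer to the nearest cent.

D_1 = 1735.02000
D_2 = 1858.20642
D_3 = 1990.13908
D_4 = 2131.43895
Terminal value at year 4: TV = D_4×(1+g_2)/(r−g_2) = 2201.77644/0.082 = 26850.93214
P_0 = D_1/(1+r)^1 + D_2/(1+r)^2 + D_3/(1+r)^3 + D_4/(1+r)^4 + TV/(1+r)^4
    = 1556.07175 + 1494.66623 + 1435.68388 + 1379.02909 + 17372.40308 = 23237.85403

€23237.85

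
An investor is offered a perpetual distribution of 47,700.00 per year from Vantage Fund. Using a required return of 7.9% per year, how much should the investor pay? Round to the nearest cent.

Level perpetuity: PV = C / r = 47,700.00 / 0.079 = 603,797.47

603797.47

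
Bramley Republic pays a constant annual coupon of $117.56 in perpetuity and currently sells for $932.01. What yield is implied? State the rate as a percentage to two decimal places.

12.61%

P = C/r ⇒ r = C/P = $117.56/$932.01 = 0.126136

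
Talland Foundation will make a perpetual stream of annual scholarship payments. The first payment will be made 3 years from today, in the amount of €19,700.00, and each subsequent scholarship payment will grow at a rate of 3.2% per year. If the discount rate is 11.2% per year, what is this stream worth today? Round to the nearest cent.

€199143.74

Value at end of year 2: C₁ / (r − g) = €19,700.00 / (0.112 − 0.032) = €246,250.0000
Discount to today: PV = €246,250.0000 / (1 + 0.112)^2 = €246,250.0000 / 1.236544 = €199,143.74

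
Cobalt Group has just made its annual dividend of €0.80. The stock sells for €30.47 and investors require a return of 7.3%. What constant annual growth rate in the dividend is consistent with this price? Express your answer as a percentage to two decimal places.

4.55%

P = D₀(1+g)/(r−g) ⇒ P(r−g) = D₀(1+g) ⇒ g(P+D₀) = P·r − D₀
g = (P·r − D₀)/(P + D₀) = (€30.47×0.073 − €0.80) / (€30.47 + €0.80) = 0.045549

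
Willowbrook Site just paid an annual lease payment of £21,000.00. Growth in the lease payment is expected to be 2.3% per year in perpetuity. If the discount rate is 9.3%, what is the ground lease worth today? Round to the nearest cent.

D₁ = D₀ × (1 + g) = £21,000.00 × 1.023 = £21,483.0000
Growing perpetuity: P = D₁ / (r − g) = £21,483.0000 / (0.093 − 0.023) = £306,900.00

£306900.00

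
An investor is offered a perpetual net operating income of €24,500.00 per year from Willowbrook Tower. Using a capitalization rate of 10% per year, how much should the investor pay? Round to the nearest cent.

€245000.00

Level perpetuity: PV = C / r = €24,500.00 / 0.1 = €245,000.00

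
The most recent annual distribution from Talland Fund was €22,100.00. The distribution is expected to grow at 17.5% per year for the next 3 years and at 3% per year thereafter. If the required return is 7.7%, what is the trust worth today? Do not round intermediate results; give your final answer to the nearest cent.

€708038.27

D_1 = 25967.50000
D_2 = 30511.81250
D_3 = 35851.37969
Terminal value at year 3: TV = D_3×(1+g_2)/(r−g_2) = 36926.92108/0.047 = 785679.17188
P_0 = D_1/(1+r)^1 + D_2/(1+r)^2 + D_3/(1+r)^3 + TV/(1+r)^3
    = 24110.95636 + 26304.89668 + 28698.47131 + 628923.94567 = 708038.27001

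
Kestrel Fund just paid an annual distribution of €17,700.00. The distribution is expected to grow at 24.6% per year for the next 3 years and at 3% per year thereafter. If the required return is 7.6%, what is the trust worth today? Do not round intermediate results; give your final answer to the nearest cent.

D_1 = 22054.20000
D_2 = 27479.53320
D_3 = 34239.49837
Terminal value at year 3: TV = D_3×(1+g_2)/(r−g_2) = 35266.68332/0.046 = 766667.02866
P_0 = D_1/(1+r)^1 + D_2/(1+r)^2 + D_3/(1+r)^3 + TV/(1+r)^3
    = 20496.46840 + 23734.75802 + 27484.67332 + 615417.68519 = 687133.58493

€687133.58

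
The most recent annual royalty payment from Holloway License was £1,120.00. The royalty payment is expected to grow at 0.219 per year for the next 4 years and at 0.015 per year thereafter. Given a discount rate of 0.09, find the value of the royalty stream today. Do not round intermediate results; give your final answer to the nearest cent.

D_1 = 1365.28000
D_2 = 1664.27632
D_3 = 2028.75283
D_4 = 2473.04970
Terminal value at year 4: TV = D_4×(1+g_2)/(r−g_2) = 2510.14545/0.075 = 33468.60600
P_0 = D_1/(1+r)^1 + D_2/(1+r)^2 + D_3/(1+r)^3 + D_4/(1+r)^4 + TV/(1+r)^4
    = 1252.55046 + 1400.78808 + 1566.56942 + 1751.97076 + 23710.00427 = 29681.88300

£29681.88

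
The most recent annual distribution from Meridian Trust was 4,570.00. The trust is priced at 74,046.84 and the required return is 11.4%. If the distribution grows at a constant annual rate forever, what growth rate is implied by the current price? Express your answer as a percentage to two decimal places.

4.92%

P = D₀(1+g)/(r−g) ⇒ P(r−g) = D₀(1+g) ⇒ g(P+D₀) = P·r − D₀
g = (P·r − D₀)/(P + D₀) = (74,046.84×0.114 − 4,570.00) / (74,046.84 + 4,570.00) = 0.049243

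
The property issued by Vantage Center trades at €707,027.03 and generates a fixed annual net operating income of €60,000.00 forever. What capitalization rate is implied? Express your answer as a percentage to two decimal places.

8.49%

P = C/r ⇒ r = C/P = €60,000.00/€707,027.03 = 0.084862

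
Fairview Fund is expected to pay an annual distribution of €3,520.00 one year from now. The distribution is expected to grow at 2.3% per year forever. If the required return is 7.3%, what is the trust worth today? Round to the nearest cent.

Growing perpetuity: P = D₁ / (r − g) = €3,520.0000 / (0.073 − 0.023) = €70,400.00

€70400.00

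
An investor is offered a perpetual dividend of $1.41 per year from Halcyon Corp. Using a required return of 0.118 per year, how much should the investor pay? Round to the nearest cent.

$11.95

Level perpetuity: PV = C / r = $1.41 / 0.118 = $11.95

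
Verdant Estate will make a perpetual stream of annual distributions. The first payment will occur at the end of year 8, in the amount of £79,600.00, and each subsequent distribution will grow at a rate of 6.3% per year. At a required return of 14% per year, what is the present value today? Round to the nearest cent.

Value at end of year 7: C₁ / (r − g) = £79,600.00 / (0.14 − 0.063) = £1,033,766.2338
Discount to today: PV = £1,033,766.2338 / (1 + 0.14)^7 = £1,033,766.2338 / 2.502269 = £413,131.57

£413131.57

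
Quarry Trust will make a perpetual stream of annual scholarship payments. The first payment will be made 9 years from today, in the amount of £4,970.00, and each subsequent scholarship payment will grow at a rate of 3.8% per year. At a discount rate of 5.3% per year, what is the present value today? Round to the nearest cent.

Value at end of year 8: C₁ / (r − g) = £4,970.00 / (0.053 − 0.038) = £331,333.3333
Discount to today: PV = £331,333.3333 / (1 + 0.053)^8 = £331,333.3333 / 1.511565 = £219,198.79

£219198.79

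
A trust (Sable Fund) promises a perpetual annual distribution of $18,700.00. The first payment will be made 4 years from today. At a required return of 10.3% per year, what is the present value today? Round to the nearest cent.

Value at end of year 3: C / r = $18,700.00 / 0.103 = $181,553.3981
Discount to today: PV = $181,553.3981 / (1 + 0.103)^3 = $181,553.3981 / 1.341920 = $135,293.78

$135293.78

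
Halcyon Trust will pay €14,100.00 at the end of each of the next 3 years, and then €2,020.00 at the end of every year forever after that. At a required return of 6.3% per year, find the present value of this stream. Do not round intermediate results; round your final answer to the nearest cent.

€64175.08

PV of 3-year annuity: €14,100.00 × [1 − (1+0.063)^−3] / 0.063 = 37481.24611
Perpetuity value at year 3: €2,020.00 / 0.063 = 32063.49206
PV of perpetuity: 32063.49206 / (1+0.063)^3 = 26693.83836
Total PV = 37481.24611 + 26693.83836 = 64175.08448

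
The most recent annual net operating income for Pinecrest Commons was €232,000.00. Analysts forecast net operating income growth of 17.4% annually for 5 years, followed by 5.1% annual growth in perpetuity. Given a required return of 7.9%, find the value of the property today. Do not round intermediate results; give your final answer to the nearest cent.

€14783840.42

D_1 = 272368.00000
D_2 = 319760.03200
D_3 = 375398.27757
D_4 = 440717.57786
D_5 = 517402.43641
Terminal value at year 5: TV = D_5×(1+g_2)/(r−g_2) = 543789.96067/0.028 = 19421070.02394
P_0 = D_1/(1+r)^1 + D_2/(1+r)^2 + D_3/(1+r)^3 + D_4/(1+r)^4 + D_5/(1+r)^5 + TV/(1+r)^5
    = 252426.32067 + 274651.06623 + 298832.57809 + 325143.13872 + 353770.19912 + 13279017.11700 = 14783840.41983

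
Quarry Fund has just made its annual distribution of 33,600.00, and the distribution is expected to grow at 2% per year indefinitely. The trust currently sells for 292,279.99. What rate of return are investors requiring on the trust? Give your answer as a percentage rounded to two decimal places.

D₁ = 33,600.00 × 1.02 = 34,272.0000
P = D₁/(r − g) ⇒ r = D₁/P + g = 34,272.0000/292,279.99 + 0.02 = 0.117257 + 0.02 = 0.137257

13.73%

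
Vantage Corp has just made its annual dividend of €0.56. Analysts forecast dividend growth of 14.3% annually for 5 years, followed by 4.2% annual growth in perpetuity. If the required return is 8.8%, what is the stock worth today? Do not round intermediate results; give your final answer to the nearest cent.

D_1 = 0.64008
D_2 = 0.73161
D_3 = 0.83623
D_4 = 0.95581
D_5 = 1.09249
Terminal value at year 5: TV = D_5×(1+g_2)/(r−g_2) = 1.13838/0.046 = 24.74737
P_0 = D_1/(1+r)^1 + D_2/(1+r)^2 + D_3/(1+r)^3 + D_4/(1+r)^4 + D_5/(1+r)^5 + TV/(1+r)^5
    = 0.58831 + 0.61805 + 0.64929 + 0.68211 + 0.71660 + 16.23247 = 19.48683

€19.49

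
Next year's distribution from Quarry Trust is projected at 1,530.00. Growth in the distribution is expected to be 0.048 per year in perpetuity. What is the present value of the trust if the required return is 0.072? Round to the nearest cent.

63750.00

Growing perpetuity: P = D₁ / (r − g) = 1,530.0000 / (0.072 − 0.048) = 63,750.00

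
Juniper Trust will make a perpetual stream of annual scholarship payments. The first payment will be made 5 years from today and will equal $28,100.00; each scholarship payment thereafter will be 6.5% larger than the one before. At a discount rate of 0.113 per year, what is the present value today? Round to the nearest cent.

Value at end of year 4: C₁ / (r − g) = $28,100.00 / (0.113 − 0.065) = $585,416.6667
Discount to today: PV = $585,416.6667 / (1 + 0.113)^4 = $585,416.6667 / 1.534549 = $381,491.11

$381491.11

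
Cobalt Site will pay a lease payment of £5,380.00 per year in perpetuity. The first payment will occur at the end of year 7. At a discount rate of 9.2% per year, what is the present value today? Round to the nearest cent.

£34487.25

Value at end of year 6: C / r = £5,380.00 / 0.092 = £58,478.2609
Discount to today: PV = £58,478.2609 / (1 + 0.092)^6 = £58,478.2609 / 1.695649 = £34,487.25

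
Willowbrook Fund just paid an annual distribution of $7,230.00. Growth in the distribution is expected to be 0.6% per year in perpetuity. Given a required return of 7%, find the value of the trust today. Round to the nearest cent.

$113646.56

D₁ = D₀ × (1 + g) = $7,230.00 × 1.006 = $7,273.3800
Growing perpetuity: P = D₁ / (r − g) = $7,273.3800 / (0.07 − 0.006) = $113,646.56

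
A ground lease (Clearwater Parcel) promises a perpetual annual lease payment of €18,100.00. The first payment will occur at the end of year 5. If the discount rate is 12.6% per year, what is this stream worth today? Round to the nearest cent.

€89362.33

Value at end of year 4: C / r = €18,100.00 / 0.126 = €143,650.7937
Discount to today: PV = €143,650.7937 / (1 + 0.126)^4 = €143,650.7937 / 1.607510 = €89,362.33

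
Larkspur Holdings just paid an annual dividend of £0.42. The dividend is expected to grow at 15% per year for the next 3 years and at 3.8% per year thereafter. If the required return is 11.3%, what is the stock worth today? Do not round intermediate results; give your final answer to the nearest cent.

D_1 = 0.48300
D_2 = 0.55545
D_3 = 0.63877
Terminal value at year 3: TV = D_3×(1+g_2)/(r−g_2) = 0.66304/0.075 = 8.84054
P_0 = D_1/(1+r)^1 + D_2/(1+r)^2 + D_3/(1+r)^3 + TV/(1+r)^3
    = 0.43396 + 0.44839 + 0.46329 + 6.41200 = 7.75764

£7.76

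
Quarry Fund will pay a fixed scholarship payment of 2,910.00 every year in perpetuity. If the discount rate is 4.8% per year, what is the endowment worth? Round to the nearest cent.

60625.00

Level perpetuity: PV = C / r = 2,910.00 / 0.048 = 60,625.00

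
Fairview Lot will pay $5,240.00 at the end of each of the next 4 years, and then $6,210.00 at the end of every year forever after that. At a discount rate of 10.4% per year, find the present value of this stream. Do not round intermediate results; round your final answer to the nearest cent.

$56663.21

PV of 4-year annuity: $5,240.00 × [1 − (1+0.104)^−4] / 0.104 = 16467.28560
Perpetuity value at year 4: $6,210.00 / 0.104 = 59711.53846
PV of perpetuity: 59711.53846 / (1+0.104)^4 = 40195.91945
Total PV = 16467.28560 + 40195.91945 = 56663.20506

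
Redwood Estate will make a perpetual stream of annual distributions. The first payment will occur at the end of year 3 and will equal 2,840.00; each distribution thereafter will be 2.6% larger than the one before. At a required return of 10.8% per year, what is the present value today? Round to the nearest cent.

28211.42

Value at end of year 2: C₁ / (r − g) = 2,840.00 / (0.108 − 0.026) = 34,634.1463
Discount to today: PV = 34,634.1463 / (1 + 0.108)^2 = 34,634.1463 / 1.227664 = 28,211.42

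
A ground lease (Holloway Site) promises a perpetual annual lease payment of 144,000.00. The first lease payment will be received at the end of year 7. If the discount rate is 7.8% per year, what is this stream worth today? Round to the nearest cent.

1176400.84

Value at end of year 6: C / r = 144,000.00 / 0.078 = 1,846,153.8462
Discount to today: PV = 1,846,153.8462 / (1 + 0.078)^6 = 1,846,153.8462 / 1.569324 = 1,176,400.84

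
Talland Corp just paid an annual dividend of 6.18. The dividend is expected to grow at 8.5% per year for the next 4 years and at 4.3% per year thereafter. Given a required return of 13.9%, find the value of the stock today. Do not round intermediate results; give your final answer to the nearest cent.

77.21

D_1 = 6.70530
D_2 = 7.27525
D_3 = 7.89365
D_4 = 8.56461
Terminal value at year 4: TV = D_4×(1+g_2)/(r−g_2) = 8.93288/0.096 = 93.05088
P_0 = D_1/(1+r)^1 + D_2/(1+r)^2 + D_3/(1+r)^3 + D_4/(1+r)^4 + TV/(1+r)^4
    = 5.88701 + 5.60790 + 5.34203 + 5.08877 + 55.28733 = 77.21304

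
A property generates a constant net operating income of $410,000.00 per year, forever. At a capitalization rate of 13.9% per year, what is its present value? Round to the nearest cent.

$2949640.29

Level perpetuity: PV = C / r = $410,000.00 / 0.139 = $2,949,640.29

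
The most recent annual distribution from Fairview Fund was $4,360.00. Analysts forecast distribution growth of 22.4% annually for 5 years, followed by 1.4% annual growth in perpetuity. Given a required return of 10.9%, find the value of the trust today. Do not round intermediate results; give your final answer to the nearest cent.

D_1 = 5336.64000
D_2 = 6532.04736
D_3 = 7995.22597
D_4 = 9786.15659
D_5 = 11978.25566
Terminal value at year 5: TV = D_5×(1+g_2)/(r−g_2) = 12145.95124/0.095 = 127852.11832
P_0 = D_1/(1+r)^1 + D_2/(1+r)^2 + D_3/(1+r)^3 + D_4/(1+r)^4 + D_5/(1+r)^5 + TV/(1+r)^5
    = 4812.11903 + 5311.12145 + 5861.86894 + 6469.72731 + 7140.61878 + 76216.70989 = 105812.16539

$105812.17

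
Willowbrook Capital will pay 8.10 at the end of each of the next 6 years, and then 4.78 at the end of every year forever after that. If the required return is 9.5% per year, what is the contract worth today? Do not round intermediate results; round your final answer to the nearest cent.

64.99

PV of 6-year annuity: 8.10 × [1 − (1+0.095)^−6] / 0.095 = 35.80059
Perpetuity value at year 6: 4.78 / 0.095 = 50.31579
PV of perpetuity: 50.31579 / (1+0.095)^6 = 29.18902
Total PV = 35.80059 + 29.18902 = 64.98961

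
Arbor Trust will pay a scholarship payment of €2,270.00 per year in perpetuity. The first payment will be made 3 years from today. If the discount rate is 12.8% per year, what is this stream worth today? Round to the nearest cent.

Value at end of year 2: C / r = €2,270.00 / 0.128 = €17,734.3750
Discount to today: PV = €17,734.3750 / (1 + 0.128)^2 = €17,734.3750 / 1.272384 = €13,937.91

€13937.91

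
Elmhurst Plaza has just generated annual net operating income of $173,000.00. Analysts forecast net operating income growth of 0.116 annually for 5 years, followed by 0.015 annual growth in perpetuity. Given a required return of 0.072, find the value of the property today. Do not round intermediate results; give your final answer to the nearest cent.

D_1 = 193068.00000
D_2 = 215463.88800
D_3 = 240457.69901
D_4 = 268350.79209
D_5 = 299479.48398
Terminal value at year 5: TV = D_5×(1+g_2)/(r−g_2) = 303971.67624/0.057 = 5332836.42518
P_0 = D_1/(1+r)^1 + D_2/(1+r)^2 + D_3/(1+r)^3 + D_4/(1+r)^4 + D_5/(1+r)^5 + TV/(1+r)^5
    = 180100.74627 + 187492.94108 + 195188.54687 + 203200.01708 + 211540.31628 + 3766902.12331 = 4744424.69089

$4744424.69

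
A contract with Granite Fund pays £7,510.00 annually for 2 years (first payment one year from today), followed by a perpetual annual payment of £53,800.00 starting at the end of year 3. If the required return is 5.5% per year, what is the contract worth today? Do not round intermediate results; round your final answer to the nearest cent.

PV of 2-year annuity: £7,510.00 × [1 − (1+0.055)^−2] / 0.055 = 13865.86105
Perpetuity value at year 2: £53,800.00 / 0.055 = 978181.81818
PV of perpetuity: 978181.81818 / (1+0.055)^2 = 878849.81755
Total PV = 13865.86105 + 878849.81755 = 892715.67861

£892715.68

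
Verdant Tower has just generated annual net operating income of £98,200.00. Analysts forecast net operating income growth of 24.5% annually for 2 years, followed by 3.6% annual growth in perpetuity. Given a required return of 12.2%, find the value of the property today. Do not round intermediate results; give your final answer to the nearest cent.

£1686427.15

D_1 = 122259.00000
D_2 = 152212.45500
Terminal value at year 2: TV = D_2×(1+g_2)/(r−g_2) = 157692.10338/0.086 = 1833629.10907
P_0 = D_1/(1+r)^1 + D_2/(1+r)^2 + TV/(1+r)^2
    = 108965.24064 + 120910.62798 + 1456551.28596 = 1686427.15458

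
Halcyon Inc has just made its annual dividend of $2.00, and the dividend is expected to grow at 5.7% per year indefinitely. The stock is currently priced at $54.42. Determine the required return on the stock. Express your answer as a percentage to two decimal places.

9.58%

D₁ = $2.00 × 1.057 = $2.1140
P = D₁/(r − g) ⇒ r = D₁/P + g = $2.1140/$54.42 + 0.057 = 0.038846 + 0.057 = 0.095846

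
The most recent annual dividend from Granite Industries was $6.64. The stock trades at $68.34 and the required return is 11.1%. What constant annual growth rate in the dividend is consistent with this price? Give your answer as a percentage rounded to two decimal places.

P = D₀(1+g)/(r−g) ⇒ P(r−g) = D₀(1+g) ⇒ g(P+D₀) = P·r − D₀
g = (P·r − D₀)/(P + D₀) = ($68.34×0.111 − $6.64) / ($68.34 + $6.64) = 0.012613

1.26%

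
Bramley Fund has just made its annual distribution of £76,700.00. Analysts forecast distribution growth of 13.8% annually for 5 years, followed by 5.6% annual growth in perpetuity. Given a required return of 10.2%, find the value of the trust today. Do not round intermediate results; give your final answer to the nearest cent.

£2490544.28

D_1 = 87284.60000
D_2 = 99329.87480
D_3 = 113037.39752
D_4 = 128636.55838
D_5 = 146388.40344
Terminal value at year 5: TV = D_5×(1+g_2)/(r−g_2) = 154586.15403/0.046 = 3360568.56586
P_0 = D_1/(1+r)^1 + D_2/(1+r)^2 + D_3/(1+r)^3 + D_4/(1+r)^4 + D_5/(1+r)^5 + TV/(1+r)^5
    = 79205.62613 + 81793.10575 + 84465.11284 + 87224.40872 + 90073.84494 + 2067782.17950 = 2490544.27788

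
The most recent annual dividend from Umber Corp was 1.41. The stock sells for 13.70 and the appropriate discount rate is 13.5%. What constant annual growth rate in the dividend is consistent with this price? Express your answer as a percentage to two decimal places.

2.91%

P = D₀(1+g)/(r−g) ⇒ P(r−g) = D₀(1+g) ⇒ g(P+D₀) = P·r − D₀
g = (P·r − D₀)/(P + D₀) = (13.70×0.135 − 1.41) / (13.70 + 1.41) = 0.029087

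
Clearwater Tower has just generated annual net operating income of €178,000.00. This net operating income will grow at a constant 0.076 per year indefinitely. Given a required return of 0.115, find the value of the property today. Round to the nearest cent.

€4910974.36

D₁ = D₀ × (1 + g) = €178,000.00 × 1.076 = €191,528.0000
Growing perpetuity: P = D₁ / (r − g) = €191,528.0000 / (0.115 − 0.076) = €4,910,974.36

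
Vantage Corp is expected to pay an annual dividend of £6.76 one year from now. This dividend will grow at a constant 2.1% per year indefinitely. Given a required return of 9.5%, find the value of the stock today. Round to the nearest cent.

£91.35

Growing perpetuity: P = D₁ / (r − g) = £6.7600 / (0.095 − 0.021) = £91.35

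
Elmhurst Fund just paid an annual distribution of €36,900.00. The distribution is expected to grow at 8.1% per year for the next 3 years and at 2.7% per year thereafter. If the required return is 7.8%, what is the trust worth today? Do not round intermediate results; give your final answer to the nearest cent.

D_1 = 39888.90000
D_2 = 43119.90090
D_3 = 46612.61287
Terminal value at year 3: TV = D_3×(1+g_2)/(r−g_2) = 47871.15342/0.051 = 938650.06707
P_0 = D_1/(1+r)^1 + D_2/(1+r)^2 + D_3/(1+r)^3 + TV/(1+r)^3
    = 37002.69017 + 37105.66611 + 37208.92864 + 749285.68056 = 860602.96547

€860602.97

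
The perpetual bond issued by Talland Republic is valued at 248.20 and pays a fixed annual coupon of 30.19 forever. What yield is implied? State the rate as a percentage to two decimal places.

12.16%

P = C/r ⇒ r = C/P = 30.19/248.20 = 0.121636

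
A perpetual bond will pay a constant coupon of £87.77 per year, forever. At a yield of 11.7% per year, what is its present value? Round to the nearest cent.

Level perpetuity: PV = C / r = £87.77 / 0.117 = £750.17

£750.17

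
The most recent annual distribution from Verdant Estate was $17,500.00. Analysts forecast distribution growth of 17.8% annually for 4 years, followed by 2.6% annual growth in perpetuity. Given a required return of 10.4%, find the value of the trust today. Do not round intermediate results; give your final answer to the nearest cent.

$380940.87

D_1 = 20615.00000
D_2 = 24284.47000
D_3 = 28607.10566
D_4 = 33699.17047
Terminal value at year 4: TV = D_4×(1+g_2)/(r−g_2) = 34575.34890/0.078 = 443273.70384
P_0 = D_1/(1+r)^1 + D_2/(1+r)^2 + D_3/(1+r)^3 + D_4/(1+r)^4 + TV/(1+r)^4
    = 18673.00725 + 19924.63998 + 21260.16838 + 22685.21590 + 298397.83993 = 380940.87144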